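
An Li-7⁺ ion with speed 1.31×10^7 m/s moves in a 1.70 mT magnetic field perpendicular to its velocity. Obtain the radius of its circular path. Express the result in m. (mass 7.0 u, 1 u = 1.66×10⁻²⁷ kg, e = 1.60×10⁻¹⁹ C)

r ≈ 560 m

The magnetic force provides the centripetal force: qvB = mv²/r, so r = mv/(qB).
r = (1.16×10^-26 kg)(1.31×10^7 m/s) / [(1×1.60×10^-19 C)(1.70×10^-3 T)] = 560 m.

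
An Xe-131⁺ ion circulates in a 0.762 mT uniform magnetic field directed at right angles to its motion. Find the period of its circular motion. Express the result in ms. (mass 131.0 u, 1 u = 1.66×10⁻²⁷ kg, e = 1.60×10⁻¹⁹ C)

The cyclotron period is independent of speed: T = 2πm/(qB).
T = 2π(2.17×10^-25) / [(1×1.60×10^-19)(7.62×10^-4)] = 0.0112 s.

T ≈ 11.2 ms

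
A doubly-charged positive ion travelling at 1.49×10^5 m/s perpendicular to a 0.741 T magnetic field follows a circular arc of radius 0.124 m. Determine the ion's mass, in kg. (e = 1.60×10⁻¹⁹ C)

m ≈ 1.97×10^-25 kg

qvB = mv²/r ⇒ m = qBr/v.
m = (2×1.60×10^-19)(0.741)(0.124) / (1.49×10^5) = 1.97×10^-25 kg.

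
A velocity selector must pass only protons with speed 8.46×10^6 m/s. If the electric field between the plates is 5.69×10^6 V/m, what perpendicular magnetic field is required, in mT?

B ≈ 673 mT

qE = qvB ⇒ B = E/v = (5.69×10^6) / (8.46×10^6) = 0.673 T.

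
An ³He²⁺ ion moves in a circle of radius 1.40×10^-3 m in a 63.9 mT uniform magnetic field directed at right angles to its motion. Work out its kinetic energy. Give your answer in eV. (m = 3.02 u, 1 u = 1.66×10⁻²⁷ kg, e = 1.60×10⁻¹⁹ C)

v = qBr/m = (2×1.60×10^-19)(0.0639)(1.40×10^-3) / (5.01×10^-27) = 5710 m/s.
K = ½mv² = 0.5·(5.01×10^-27)·(5710)² = 8.17×10^-20 J = 0.511 eV.

K ≈ 0.511 eV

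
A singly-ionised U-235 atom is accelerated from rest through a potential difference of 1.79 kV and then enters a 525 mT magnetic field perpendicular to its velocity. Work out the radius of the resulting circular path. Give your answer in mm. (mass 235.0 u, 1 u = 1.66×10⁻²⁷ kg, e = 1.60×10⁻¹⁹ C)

The kinetic energy gained is K = qV = (1×1.60×10^-19)(1790) = 2.86×10^-16 J.
v = √(2K/m) = 3.83×10^4 m/s.
r = mv/(qB) = (3.90×10^-25)(3.83×10^4) / [(1×1.60×10^-19)(0.525)] = 0.178 m.

r ≈ 178 mm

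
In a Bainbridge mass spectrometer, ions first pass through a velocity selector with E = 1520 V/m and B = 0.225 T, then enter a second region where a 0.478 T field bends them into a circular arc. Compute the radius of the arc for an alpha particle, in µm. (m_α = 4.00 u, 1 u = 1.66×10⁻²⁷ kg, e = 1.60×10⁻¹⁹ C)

The selector passes v = E/B = 1520/0.225 = 6760 m/s.
In the deflection region, r = mv/(qB₂) = (6.64×10^-27)(6760) / [(2×1.60×10^-19)(0.478)] = 2.93×10^-4 m.

r ≈ 293 µm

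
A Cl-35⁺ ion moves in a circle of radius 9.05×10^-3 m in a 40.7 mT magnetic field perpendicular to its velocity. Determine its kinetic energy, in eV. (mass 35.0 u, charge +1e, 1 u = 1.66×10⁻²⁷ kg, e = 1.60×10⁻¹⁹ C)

v = qBr/m = (1×1.60×10^-19)(0.0407)(9.05×10^-3) / (5.81×10^-26) = 1010 m/s.
K = ½mv² = 0.5·(5.81×10^-26)·(1010)² = 2.99×10^-20 J = 0.187 eV.

K ≈ 0.187 eV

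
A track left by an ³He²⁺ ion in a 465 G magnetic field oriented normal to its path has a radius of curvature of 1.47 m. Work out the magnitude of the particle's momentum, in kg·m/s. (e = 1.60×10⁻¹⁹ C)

p ≈ 2.19×10^-20 kg·m/s

Since qvB = mv²/r, the momentum p = mv = qBr.
p = (2×1.60×10^-19)(0.0465)(1.47) = 2.19×10^-20 kg·m/s.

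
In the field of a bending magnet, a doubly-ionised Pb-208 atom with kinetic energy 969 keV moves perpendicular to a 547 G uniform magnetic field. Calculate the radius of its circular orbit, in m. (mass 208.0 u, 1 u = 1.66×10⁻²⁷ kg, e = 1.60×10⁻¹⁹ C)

Convert the energy: K = 969 keV = 1.55×10^-13 J.
v = √(2K/m) = √(2·1.55×10^-13/3.45×10^-25) = 9.48×10^5 m/s.
r = mv/(qB) = (3.45×10^-25)(9.48×10^5) / [(2×1.60×10^-19)(0.0547)] = 18.7 m.

r ≈ 18.7 m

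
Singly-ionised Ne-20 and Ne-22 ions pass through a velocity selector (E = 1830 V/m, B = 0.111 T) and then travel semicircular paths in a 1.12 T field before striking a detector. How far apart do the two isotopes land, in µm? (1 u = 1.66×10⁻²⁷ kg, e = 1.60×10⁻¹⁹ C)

Both emerge at v = E/B₁ = 1.65×10^4 m/s.
r = mv/(qB₂), so r₁ = 3.054×10^-3 m and r₂ = 3.360×10^-3 m, giving Δr = 3.05×10^-4 m.
After a semicircle each ion lands a diameter 2r from the entry slit, so the separation is 2Δr = 6.11×10^-4 m.

Δd ≈ 611 µm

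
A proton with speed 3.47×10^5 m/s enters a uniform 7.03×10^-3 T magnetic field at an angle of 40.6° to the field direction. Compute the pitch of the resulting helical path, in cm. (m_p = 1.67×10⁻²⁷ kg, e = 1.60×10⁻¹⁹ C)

The velocity component along B is v∥ = v cos40.6° = 2.63×10^5 m/s.
The cyclotron period T = 2πm/(qB) = 9.33×10^-6 s is set by m, q, B alone.
Pitch = v∥·T = (2.63×10^5)(9.33×10^-6) = 2.46 m.

pitch ≈ 246 cm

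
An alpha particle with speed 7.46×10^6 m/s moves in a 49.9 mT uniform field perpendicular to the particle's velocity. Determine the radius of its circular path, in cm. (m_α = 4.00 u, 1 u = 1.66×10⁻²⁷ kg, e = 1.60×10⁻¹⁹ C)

The magnetic force provides the centripetal force: qvB = mv²/r, so r = mv/(qB).
r = (6.64×10^-27 kg)(7.46×10^6 m/s) / [(2×1.60×10^-19 C)(0.0499 T)] = 3.10 m.

r ≈ 310 cm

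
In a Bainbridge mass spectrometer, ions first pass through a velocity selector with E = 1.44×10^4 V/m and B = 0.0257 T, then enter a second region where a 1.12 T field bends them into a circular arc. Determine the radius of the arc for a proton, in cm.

r ≈ 0.522 cm

The selector passes v = E/B = 1.44×10^4/0.0257 = 5.60×10^5 m/s.
In the deflection region, r = mv/(qB₂) = (1.67×10^-27)(5.60×10^5) / [(1×1.60×10^-19)(1.12)] = 5.22×10^-3 m.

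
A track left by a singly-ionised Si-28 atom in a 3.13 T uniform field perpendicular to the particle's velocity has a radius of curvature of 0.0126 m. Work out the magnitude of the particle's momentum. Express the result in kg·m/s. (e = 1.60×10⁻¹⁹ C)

p ≈ 6.31×10^-21 kg·m/s

Since qvB = mv²/r, the momentum p = mv = qBr.
p = (1×1.60×10^-19)(3.13)(0.0126) = 6.31×10^-21 kg·m/s.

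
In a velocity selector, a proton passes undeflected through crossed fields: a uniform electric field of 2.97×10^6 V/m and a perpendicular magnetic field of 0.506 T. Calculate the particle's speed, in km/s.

For zero net force, qE = qvB, so v = E/B.
v = (2.97×10^6) / (0.506) = 5.87×10^6 m/s.

v ≈ 5870 km/s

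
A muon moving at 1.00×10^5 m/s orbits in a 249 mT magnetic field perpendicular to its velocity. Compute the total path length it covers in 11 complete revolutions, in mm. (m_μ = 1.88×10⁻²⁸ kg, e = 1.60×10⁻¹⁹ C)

L ≈ 32.6 mm

r = mv/(qB) = 4.72×10^-4 m, so one revolution covers 2πr = 2.96×10^-3 m.
In 11 revolutions: L = 11·2πr = 0.0326 m.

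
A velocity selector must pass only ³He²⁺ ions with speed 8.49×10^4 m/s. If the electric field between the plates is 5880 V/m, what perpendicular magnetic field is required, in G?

B ≈ 693 G

qE = qvB ⇒ B = E/v = (5880) / (8.49×10^4) = 0.0693 T.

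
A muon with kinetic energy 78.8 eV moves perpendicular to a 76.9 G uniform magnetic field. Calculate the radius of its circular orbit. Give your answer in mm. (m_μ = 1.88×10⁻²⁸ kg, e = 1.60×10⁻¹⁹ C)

Convert the energy: K = 78.8 eV = 1.26×10^-17 J.
v = √(2K/m) = √(2·1.26×10^-17/1.88×10^-28) = 3.66×10^5 m/s.
r = mv/(qB) = (1.88×10^-28)(3.66×10^5) / [(1×1.60×10^-19)(7.69×10^-3)] = 0.0560 m.

r ≈ 56.0 mm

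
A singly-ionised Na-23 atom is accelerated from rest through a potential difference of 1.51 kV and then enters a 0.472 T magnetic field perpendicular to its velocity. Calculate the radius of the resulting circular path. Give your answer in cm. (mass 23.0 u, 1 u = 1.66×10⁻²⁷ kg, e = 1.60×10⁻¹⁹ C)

r ≈ 5.69 cm

The kinetic energy gained is K = qV = (1×1.60×10^-19)(1510) = 2.42×10^-16 J.
v = √(2K/m) = 1.12×10^5 m/s.
r = mv/(qB) = (3.82×10^-26)(1.12×10^5) / [(1×1.60×10^-19)(0.472)] = 0.0569 m.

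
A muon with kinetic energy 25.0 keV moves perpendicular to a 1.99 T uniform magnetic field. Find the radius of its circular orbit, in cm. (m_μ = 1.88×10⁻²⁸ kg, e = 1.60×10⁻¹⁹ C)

r ≈ 0.385 cm

Convert the energy: K = 25.0 keV = 4.00×10^-15 J.
v = √(2K/m) = √(2·4.00×10^-15/1.88×10^-28) = 6.52×10^6 m/s.
r = mv/(qB) = (1.88×10^-28)(6.52×10^6) / [(1×1.60×10^-19)(1.99)] = 3.85×10^-3 m.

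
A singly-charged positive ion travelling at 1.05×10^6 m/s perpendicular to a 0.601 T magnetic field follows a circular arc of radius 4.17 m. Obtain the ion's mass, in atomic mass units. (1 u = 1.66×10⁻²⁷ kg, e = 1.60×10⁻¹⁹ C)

m ≈ 230 u

qvB = mv²/r ⇒ m = qBr/v.
m = (1×1.60×10^-19)(0.601)(4.17) / (1.05×10^6) = 3.82×10^-25 kg = 230 u.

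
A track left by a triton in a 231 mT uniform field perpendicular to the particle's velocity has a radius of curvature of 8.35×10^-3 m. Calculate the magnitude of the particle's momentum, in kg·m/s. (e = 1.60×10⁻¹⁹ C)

p ≈ 3.09×10^-22 kg·m/s

Since qvB = mv²/r, the momentum p = mv = qBr.
p = (1×1.60×10^-19)(0.231)(8.35×10^-3) = 3.09×10^-22 kg·m/s.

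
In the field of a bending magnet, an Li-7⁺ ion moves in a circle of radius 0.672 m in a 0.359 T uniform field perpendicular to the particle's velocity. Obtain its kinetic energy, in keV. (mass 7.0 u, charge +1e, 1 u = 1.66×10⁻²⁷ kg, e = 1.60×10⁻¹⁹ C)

v = qBr/m = (1×1.60×10^-19)(0.359)(0.672) / (1.16×10^-26) = 3.32×10^6 m/s.
K = ½mv² = 0.5·(1.16×10^-26)·(3.32×10^6)² = 6.41×10^-14 J = 401 keV.

K ≈ 401 keV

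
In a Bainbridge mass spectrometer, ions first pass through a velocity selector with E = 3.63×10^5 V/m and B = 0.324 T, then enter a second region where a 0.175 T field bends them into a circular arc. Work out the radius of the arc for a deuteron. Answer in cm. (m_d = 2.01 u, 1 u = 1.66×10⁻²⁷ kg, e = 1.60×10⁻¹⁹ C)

The selector passes v = E/B = 3.63×10^5/0.324 = 1.12×10^6 m/s.
In the deflection region, r = mv/(qB₂) = (3.34×10^-27)(1.12×10^6) / [(1×1.60×10^-19)(0.175)] = 0.134 m.

r ≈ 13.4 cm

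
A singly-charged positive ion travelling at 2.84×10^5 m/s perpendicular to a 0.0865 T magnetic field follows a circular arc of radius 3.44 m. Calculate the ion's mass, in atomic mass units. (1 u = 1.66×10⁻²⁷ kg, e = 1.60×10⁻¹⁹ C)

m ≈ 101 u

qvB = mv²/r ⇒ m = qBr/v.
m = (1×1.60×10^-19)(0.0865)(3.44) / (2.84×10^5) = 1.68×10^-25 kg = 101 u.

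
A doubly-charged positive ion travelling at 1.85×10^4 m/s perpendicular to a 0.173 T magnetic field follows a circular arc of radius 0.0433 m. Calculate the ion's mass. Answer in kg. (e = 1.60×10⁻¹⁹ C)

qvB = mv²/r ⇒ m = qBr/v.
m = (2×1.60×10^-19)(0.173)(0.0433) / (1.85×10^4) = 1.30×10^-25 kg.

m ≈ 1.30×10^-25 kg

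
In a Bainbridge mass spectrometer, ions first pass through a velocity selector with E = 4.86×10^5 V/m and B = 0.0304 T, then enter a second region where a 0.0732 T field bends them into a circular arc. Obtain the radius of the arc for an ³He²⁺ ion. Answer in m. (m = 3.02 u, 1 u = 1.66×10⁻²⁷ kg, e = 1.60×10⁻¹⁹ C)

The selector passes v = E/B = 4.86×10^5/0.0304 = 1.60×10^7 m/s.
In the deflection region, r = mv/(qB₂) = (5.01×10^-27)(1.60×10^7) / [(2×1.60×10^-19)(0.0732)] = 3.42 m.

r ≈ 3.42 m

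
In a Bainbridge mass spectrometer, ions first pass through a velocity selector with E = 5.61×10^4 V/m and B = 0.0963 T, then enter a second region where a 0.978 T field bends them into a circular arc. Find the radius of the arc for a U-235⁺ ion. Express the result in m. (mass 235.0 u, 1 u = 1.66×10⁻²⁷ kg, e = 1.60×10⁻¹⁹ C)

r ≈ 1.45 m

The selector passes v = E/B = 5.61×10^4/0.0963 = 5.83×10^5 m/s.
In the deflection region, r = mv/(qB₂) = (3.90×10^-25)(5.83×10^5) / [(1×1.60×10^-19)(0.978)] = 1.45 m.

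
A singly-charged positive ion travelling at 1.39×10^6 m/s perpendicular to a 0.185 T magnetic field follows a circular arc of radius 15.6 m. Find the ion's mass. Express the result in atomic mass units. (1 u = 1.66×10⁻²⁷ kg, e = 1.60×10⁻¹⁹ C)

m ≈ 200 u

qvB = mv²/r ⇒ m = qBr/v.
m = (1×1.60×10^-19)(0.185)(15.6) / (1.39×10^6) = 3.32×10^-25 kg = 200 u.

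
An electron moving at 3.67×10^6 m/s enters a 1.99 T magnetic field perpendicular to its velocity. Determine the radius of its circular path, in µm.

r ≈ 10.5 µm

The magnetic force provides the centripetal force: qvB = mv²/r, so r = mv/(qB).
r = (9.11×10^-31 kg)(3.67×10^6 m/s) / [(1×1.60×10^-19 C)(1.99 T)] = 1.05×10^-5 m.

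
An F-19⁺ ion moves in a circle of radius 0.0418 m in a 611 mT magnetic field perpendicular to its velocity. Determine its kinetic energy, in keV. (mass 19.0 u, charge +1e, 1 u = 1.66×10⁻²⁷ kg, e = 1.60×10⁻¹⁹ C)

K ≈ 1.65 keV

v = qBr/m = (1×1.60×10^-19)(0.611)(0.0418) / (3.15×10^-26) = 1.30×10^5 m/s.
K = ½mv² = 0.5·(3.15×10^-26)·(1.30×10^5)² = 2.65×10^-16 J = 1.65 keV.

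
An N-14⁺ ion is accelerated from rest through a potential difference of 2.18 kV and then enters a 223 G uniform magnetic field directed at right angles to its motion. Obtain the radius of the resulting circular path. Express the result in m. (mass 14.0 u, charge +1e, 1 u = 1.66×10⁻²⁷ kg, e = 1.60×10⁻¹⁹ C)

r ≈ 1.13 m

The kinetic energy gained is K = qV = (1×1.60×10^-19)(2180) = 3.49×10^-16 J.
v = √(2K/m) = 1.73×10^5 m/s.
r = mv/(qB) = (2.32×10^-26)(1.73×10^5) / [(1×1.60×10^-19)(0.0223)] = 1.13 m.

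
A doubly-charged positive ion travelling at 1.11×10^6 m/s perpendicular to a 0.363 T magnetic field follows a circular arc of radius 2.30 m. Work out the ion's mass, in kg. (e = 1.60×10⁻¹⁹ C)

m ≈ 2.41×10^-25 kg

qvB = mv²/r ⇒ m = qBr/v.
m = (2×1.60×10^-19)(0.363)(2.30) / (1.11×10^6) = 2.41×10^-25 kg.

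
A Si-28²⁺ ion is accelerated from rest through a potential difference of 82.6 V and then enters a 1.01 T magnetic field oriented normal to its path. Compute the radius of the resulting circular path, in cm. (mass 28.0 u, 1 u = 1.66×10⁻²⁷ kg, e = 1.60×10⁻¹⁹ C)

The kinetic energy gained is K = qV = (2×1.60×10^-19)(82.6) = 2.64×10^-17 J.
v = √(2K/m) = 3.37×10^4 m/s.
r = mv/(qB) = (4.65×10^-26)(3.37×10^4) / [(2×1.60×10^-19)(1.01)] = 4.85×10^-3 m.

r ≈ 0.485 cm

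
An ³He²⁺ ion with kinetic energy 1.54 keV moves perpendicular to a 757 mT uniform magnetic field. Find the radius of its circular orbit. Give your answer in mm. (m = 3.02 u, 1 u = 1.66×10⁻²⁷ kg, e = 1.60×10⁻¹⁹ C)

Convert the energy: K = 1.54 keV = 2.46×10^-16 J.
v = √(2K/m) = √(2·2.46×10^-16/5.01×10^-27) = 3.14×10^5 m/s.
r = mv/(qB) = (5.01×10^-27)(3.14×10^5) / [(2×1.60×10^-19)(0.757)] = 6.49×10^-3 m.

r ≈ 6.49 mm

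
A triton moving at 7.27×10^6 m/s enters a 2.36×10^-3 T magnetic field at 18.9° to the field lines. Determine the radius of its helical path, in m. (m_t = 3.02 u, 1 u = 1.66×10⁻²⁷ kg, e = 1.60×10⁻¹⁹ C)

Only the perpendicular component v⊥ = v sin18.9° = 2.35×10^6 m/s is bent by the field.
r = m v⊥ /(qB) = (5.01×10^-27)(2.35×10^6) / [(1×1.60×10^-19)(2.36×10^-3)] = 31.3 m.

r ≈ 31.3 m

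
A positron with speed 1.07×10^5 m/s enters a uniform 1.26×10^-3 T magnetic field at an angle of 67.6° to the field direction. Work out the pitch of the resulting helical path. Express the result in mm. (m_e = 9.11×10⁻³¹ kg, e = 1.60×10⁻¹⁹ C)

pitch ≈ 1.16 mm

The velocity component along B is v∥ = v cos67.6° = 4.08×10^4 m/s.
The cyclotron period T = 2πm/(qB) = 2.84×10^-8 s is set by m, q, B alone.
Pitch = v∥·T = (4.08×10^4)(2.84×10^-8) = 1.16×10^-3 m.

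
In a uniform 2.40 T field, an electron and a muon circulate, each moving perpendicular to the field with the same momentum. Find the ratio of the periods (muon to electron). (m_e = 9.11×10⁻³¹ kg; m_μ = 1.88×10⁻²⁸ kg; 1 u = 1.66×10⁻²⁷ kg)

ratio ≈ 206

T = 2πm/(qB) is independent of speed, so T₂/T₁ = (m₂/q₂)/(m₁/q₁).
T_{muon}/T_{electron} = (1.88×10^-28/1e) / (9.11×10^-31/1e) = 206.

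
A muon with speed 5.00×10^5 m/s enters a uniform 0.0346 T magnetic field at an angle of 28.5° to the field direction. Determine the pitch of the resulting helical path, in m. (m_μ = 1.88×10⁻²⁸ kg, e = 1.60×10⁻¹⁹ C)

pitch ≈ 0.0938 m

The velocity component along B is v∥ = v cos28.5° = 4.39×10^5 m/s.
The cyclotron period T = 2πm/(qB) = 2.13×10^-7 s is set by m, q, B alone.
Pitch = v∥·T = (4.39×10^5)(2.13×10^-7) = 0.0938 m.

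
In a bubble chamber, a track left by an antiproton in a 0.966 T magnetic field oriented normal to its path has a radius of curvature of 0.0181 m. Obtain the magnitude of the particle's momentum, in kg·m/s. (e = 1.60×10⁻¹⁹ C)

p ≈ 2.80×10^-21 kg·m/s

Since qvB = mv²/r, the momentum p = mv = qBr.
p = (1×1.60×10^-19)(0.966)(0.0181) = 2.80×10^-21 kg·m/s.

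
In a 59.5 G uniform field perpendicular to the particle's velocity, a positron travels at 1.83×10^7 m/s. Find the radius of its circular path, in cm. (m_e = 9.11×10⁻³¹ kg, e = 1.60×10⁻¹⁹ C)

r ≈ 1.75 cm

The magnetic force provides the centripetal force: qvB = mv²/r, so r = mv/(qB).
r = (9.11×10^-31 kg)(1.83×10^7 m/s) / [(1×1.60×10^-19 C)(5.95×10^-3 T)] = 0.0175 m.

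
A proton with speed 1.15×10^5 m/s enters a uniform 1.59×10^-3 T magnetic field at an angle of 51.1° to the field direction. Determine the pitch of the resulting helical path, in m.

The velocity component along B is v∥ = v cos51.1° = 7.22×10^4 m/s.
The cyclotron period T = 2πm/(qB) = 4.12×10^-5 s is set by m, q, B alone.
Pitch = v∥·T = (7.22×10^4)(4.12×10^-5) = 2.98 m.

pitch ≈ 2.98 m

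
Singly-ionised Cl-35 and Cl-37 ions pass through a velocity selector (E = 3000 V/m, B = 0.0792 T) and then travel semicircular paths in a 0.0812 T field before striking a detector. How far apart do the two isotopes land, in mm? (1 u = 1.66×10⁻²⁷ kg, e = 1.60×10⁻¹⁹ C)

Δd ≈ 19.4 mm

Both emerge at v = E/B₁ = 3.79×10^4 m/s.
r = mv/(qB₂), so r₁ = 0.16939 m and r₂ = 0.17907 m, giving Δr = 9.68×10^-3 m.
After a semicircle each ion lands a diameter 2r from the entry slit, so the separation is 2Δr = 0.0194 m.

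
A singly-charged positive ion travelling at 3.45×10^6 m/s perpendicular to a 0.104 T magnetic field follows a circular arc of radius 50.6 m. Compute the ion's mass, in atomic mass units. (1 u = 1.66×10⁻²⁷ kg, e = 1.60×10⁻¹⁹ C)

m ≈ 147 u

qvB = mv²/r ⇒ m = qBr/v.
m = (1×1.60×10^-19)(0.104)(50.6) / (3.45×10^6) = 2.44×10^-25 kg = 147 u.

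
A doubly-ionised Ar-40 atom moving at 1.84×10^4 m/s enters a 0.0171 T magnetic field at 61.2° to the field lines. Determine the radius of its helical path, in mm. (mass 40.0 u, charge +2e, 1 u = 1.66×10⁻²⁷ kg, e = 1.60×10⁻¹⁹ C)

Only the perpendicular component v⊥ = v sin61.2° = 1.61×10^4 m/s is bent by the field.
r = m v⊥ /(qB) = (6.64×10^-26)(1.61×10^4) / [(2×1.60×10^-19)(0.0171)] = 0.196 m.

r ≈ 196 mm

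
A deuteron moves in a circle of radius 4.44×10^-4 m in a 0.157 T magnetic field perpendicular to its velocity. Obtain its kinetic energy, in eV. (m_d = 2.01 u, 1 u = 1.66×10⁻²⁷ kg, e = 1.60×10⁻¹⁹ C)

K ≈ 0.117 eV

v = qBr/m = (1×1.60×10^-19)(0.157)(4.44×10^-4) / (3.34×10^-27) = 3340 m/s.
K = ½mv² = 0.5·(3.34×10^-27)·(3340)² = 1.86×10^-20 J = 0.117 eV.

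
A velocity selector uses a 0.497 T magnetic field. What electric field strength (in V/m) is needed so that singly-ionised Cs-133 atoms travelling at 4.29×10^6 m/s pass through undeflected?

E ≈ 2.13×10^6 V/m

qE = qvB ⇒ E = vB = (4.29×10^6)(0.497) = 2.13×10^6 V/m.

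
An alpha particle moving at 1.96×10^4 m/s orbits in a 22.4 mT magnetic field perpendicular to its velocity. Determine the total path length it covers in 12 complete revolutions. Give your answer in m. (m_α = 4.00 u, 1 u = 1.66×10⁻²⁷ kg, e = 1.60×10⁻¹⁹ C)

L ≈ 1.37 m

r = mv/(qB) = 0.0182 m, so one revolution covers 2πr = 0.114 m.
In 12 revolutions: L = 12·2πr = 1.37 m.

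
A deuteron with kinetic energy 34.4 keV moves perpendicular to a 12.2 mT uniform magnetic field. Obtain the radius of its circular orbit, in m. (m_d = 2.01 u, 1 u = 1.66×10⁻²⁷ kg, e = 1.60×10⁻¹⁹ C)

r ≈ 3.10 m

Convert the energy: K = 34.4 keV = 5.50×10^-15 J.
v = √(2K/m) = √(2·5.50×10^-15/3.34×10^-27) = 1.82×10^6 m/s.
r = mv/(qB) = (3.34×10^-27)(1.82×10^6) / [(1×1.60×10^-19)(0.0122)] = 3.10 m.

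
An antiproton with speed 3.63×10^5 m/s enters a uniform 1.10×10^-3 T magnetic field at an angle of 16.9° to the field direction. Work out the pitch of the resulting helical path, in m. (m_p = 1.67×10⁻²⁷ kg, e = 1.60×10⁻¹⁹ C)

The velocity component along B is v∥ = v cos16.9° = 3.47×10^5 m/s.
The cyclotron period T = 2πm/(qB) = 5.96×10^-5 s is set by m, q, B alone.
Pitch = v∥·T = (3.47×10^5)(5.96×10^-5) = 20.7 m.

pitch ≈ 20.7 m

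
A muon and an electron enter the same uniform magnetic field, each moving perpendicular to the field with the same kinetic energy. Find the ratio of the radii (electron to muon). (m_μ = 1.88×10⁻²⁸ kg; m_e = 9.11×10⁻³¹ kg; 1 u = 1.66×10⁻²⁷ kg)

ratio ≈ 0.0696

r = √(2mK)/(qB) ⇒ at equal K, r ∝ √m/q.
r_{electron}/r_{muon} = 0.0696.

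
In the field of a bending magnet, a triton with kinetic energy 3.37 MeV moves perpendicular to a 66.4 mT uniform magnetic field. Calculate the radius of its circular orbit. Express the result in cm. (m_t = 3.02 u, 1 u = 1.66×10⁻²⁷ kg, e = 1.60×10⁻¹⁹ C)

Convert the energy: K = 3.37 MeV = 5.39×10^-13 J.
v = √(2K/m) = √(2·5.39×10^-13/5.01×10^-27) = 1.47×10^7 m/s.
r = mv/(qB) = (5.01×10^-27)(1.47×10^7) / [(1×1.60×10^-19)(0.0664)] = 6.92 m.

r ≈ 692 cm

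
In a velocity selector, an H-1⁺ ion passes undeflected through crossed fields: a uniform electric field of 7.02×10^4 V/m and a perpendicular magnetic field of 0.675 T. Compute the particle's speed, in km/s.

For zero net force, qE = qvB, so v = E/B.
v = (7.02×10^4) / (0.675) = 1.04×10^5 m/s.

v ≈ 104 km/s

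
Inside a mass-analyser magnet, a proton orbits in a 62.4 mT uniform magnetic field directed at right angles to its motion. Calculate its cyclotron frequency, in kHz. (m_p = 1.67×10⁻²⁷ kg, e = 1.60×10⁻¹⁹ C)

f = qB/(2πm) = (1×1.60×10^-19)(0.0624) / [2π(1.67×10^-27)] = 9.51×10^5 Hz.

f ≈ 951 kHz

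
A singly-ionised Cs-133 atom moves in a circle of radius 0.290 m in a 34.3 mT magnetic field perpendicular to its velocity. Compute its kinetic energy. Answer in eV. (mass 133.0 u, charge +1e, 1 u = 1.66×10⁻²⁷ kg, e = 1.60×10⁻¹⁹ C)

K ≈ 35.9 eV

v = qBr/m = (1×1.60×10^-19)(0.0343)(0.290) / (2.21×10^-25) = 7210 m/s.
K = ½mv² = 0.5·(2.21×10^-25)·(7210)² = 5.74×10^-18 J = 35.9 eV.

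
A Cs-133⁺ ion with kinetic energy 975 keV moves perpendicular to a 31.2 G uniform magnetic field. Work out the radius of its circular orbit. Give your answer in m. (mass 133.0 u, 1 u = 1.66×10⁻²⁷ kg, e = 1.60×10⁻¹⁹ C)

r ≈ 526 m

Convert the energy: K = 975 keV = 1.56×10^-13 J.
v = √(2K/m) = √(2·1.56×10^-13/2.21×10^-25) = 1.19×10^6 m/s.
r = mv/(qB) = (2.21×10^-25)(1.19×10^6) / [(1×1.60×10^-19)(3.12×10^-3)] = 526 m.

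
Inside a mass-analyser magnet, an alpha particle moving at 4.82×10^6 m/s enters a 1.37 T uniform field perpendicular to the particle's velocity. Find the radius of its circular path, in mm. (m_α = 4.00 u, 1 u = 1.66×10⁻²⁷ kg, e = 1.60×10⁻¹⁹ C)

r ≈ 73.0 mm

The magnetic force provides the centripetal force: qvB = mv²/r, so r = mv/(qB).
r = (6.64×10^-27 kg)(4.82×10^6 m/s) / [(2×1.60×10^-19 C)(1.37 T)] = 0.0730 m.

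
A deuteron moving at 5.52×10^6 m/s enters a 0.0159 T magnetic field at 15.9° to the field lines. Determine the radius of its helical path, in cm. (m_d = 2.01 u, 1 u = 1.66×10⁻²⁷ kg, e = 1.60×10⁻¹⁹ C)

Only the perpendicular component v⊥ = v sin15.9° = 1.51×10^6 m/s is bent by the field.
r = m v⊥ /(qB) = (3.34×10^-27)(1.51×10^6) / [(1×1.60×10^-19)(0.0159)] = 1.98 m.

r ≈ 198 cm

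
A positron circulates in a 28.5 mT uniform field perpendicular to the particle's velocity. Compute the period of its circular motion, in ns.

T ≈ 1.26 ns

The cyclotron period is independent of speed: T = 2πm/(qB).
T = 2π(9.11×10^-31) / [(1×1.60×10^-19)(0.0285)] = 1.26×10^-9 s.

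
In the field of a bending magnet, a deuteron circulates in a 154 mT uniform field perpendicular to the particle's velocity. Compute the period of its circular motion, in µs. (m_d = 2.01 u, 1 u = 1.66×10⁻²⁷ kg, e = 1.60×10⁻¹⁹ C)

T ≈ 0.851 µs

The cyclotron period is independent of speed: T = 2πm/(qB).
T = 2π(3.34×10^-27) / [(1×1.60×10^-19)(0.154)] = 8.51×10^-7 s.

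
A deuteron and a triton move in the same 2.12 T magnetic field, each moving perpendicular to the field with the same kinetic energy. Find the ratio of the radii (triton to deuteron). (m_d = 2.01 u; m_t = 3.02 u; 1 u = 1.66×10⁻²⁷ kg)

ratio ≈ 1.23

r = √(2mK)/(qB) ⇒ at equal K, r ∝ √m/q.
r_{triton}/r_{deuteron} = 1.23.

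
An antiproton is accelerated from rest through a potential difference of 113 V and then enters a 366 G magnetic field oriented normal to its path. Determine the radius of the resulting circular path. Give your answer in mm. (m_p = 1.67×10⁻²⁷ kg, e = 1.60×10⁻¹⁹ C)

The kinetic energy gained is K = qV = (1×1.60×10^-19)(113) = 1.81×10^-17 J.
v = √(2K/m) = 1.47×10^5 m/s.
r = mv/(qB) = (1.67×10^-27)(1.47×10^5) / [(1×1.60×10^-19)(0.0366)] = 0.0420 m.

r ≈ 42.0 mm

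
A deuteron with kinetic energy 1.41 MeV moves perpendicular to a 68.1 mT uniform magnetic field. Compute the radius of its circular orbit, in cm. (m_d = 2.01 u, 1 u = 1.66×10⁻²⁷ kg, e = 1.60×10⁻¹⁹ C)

Convert the energy: K = 1.41 MeV = 2.26×10^-13 J.
v = √(2K/m) = √(2·2.26×10^-13/3.34×10^-27) = 1.16×10^7 m/s.
r = mv/(qB) = (3.34×10^-27)(1.16×10^7) / [(1×1.60×10^-19)(0.0681)] = 3.56 m.

r ≈ 356 cm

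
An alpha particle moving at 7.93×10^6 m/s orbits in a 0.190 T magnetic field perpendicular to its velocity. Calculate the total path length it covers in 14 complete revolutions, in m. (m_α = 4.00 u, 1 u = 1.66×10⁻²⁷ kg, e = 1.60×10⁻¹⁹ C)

r = mv/(qB) = 0.866 m, so one revolution covers 2πr = 5.44 m.
In 14 revolutions: L = 14·2πr = 76.2 m.

L ≈ 76.2 m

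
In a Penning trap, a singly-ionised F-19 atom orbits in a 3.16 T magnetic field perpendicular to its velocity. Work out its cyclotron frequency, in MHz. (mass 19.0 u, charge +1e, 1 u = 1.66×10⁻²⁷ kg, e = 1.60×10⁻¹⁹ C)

f = qB/(2πm) = (1×1.60×10^-19)(3.16) / [2π(3.15×10^-26)] = 2.55×10^6 Hz.

f ≈ 2.55 MHz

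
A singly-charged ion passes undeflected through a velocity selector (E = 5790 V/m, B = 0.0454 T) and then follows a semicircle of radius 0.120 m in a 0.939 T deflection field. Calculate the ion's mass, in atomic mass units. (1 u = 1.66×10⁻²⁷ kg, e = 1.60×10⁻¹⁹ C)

m ≈ 85.2 u

v = E/B₁ = 1.28×10^5 m/s.
From r = mv/(qB₂), m = qB₂r/v = (1×1.60×10^-19)(0.939)(0.120) / (1.28×10^5) = 1.41×10^-25 kg.
In atomic mass units: m = 1.41×10^-25 / 1.66×10^-27 = 85.2 u.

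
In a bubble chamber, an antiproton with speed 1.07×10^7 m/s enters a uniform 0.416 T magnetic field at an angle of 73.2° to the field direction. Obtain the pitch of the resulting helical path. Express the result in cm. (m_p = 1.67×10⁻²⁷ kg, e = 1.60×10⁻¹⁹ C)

pitch ≈ 48.8 cm

The velocity component along B is v∥ = v cos73.2° = 3.09×10^6 m/s.
The cyclotron period T = 2πm/(qB) = 1.58×10^-7 s is set by m, q, B alone.
Pitch = v∥·T = (3.09×10^6)(1.58×10^-7) = 0.488 m.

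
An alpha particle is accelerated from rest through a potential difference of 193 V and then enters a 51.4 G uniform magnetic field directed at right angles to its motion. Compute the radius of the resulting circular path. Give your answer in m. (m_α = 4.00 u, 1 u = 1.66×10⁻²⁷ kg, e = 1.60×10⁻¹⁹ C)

The kinetic energy gained is K = qV = (2×1.60×10^-19)(193) = 6.18×10^-17 J.
v = √(2K/m) = 1.36×10^5 m/s.
r = mv/(qB) = (6.64×10^-27)(1.36×10^5) / [(2×1.60×10^-19)(5.14×10^-3)] = 0.551 m.

r ≈ 0.551 m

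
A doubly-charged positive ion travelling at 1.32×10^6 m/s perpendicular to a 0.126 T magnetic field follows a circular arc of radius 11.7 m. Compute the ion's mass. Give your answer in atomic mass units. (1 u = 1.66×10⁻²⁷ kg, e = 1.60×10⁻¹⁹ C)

m ≈ 215 u

qvB = mv²/r ⇒ m = qBr/v.
m = (2×1.60×10^-19)(0.126)(11.7) / (1.32×10^6) = 3.57×10^-25 kg = 215 u.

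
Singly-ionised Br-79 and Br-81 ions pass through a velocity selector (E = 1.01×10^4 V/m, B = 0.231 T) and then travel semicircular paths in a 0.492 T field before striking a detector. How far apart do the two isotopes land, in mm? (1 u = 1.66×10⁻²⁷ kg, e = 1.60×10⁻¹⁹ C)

Both emerge at v = E/B₁ = 4.37×10^4 m/s.
r = mv/(qB₂), so r₁ = 0.07284 m and r₂ = 0.07468 m, giving Δr = 1.84×10^-3 m.
After a semicircle each ion lands a diameter 2r from the entry slit, so the separation is 2Δr = 3.69×10^-3 m.

Δd ≈ 3.69 mm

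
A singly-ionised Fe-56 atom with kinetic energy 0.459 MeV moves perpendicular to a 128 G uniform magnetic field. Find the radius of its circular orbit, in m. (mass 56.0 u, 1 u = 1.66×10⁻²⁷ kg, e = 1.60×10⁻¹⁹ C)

Convert the energy: K = 0.459 MeV = 7.34×10^-14 J.
v = √(2K/m) = √(2·7.34×10^-14/9.30×10^-26) = 1.26×10^6 m/s.
r = mv/(qB) = (9.30×10^-26)(1.26×10^6) / [(1×1.60×10^-19)(0.0128)] = 57.1 m.

r ≈ 57.1 m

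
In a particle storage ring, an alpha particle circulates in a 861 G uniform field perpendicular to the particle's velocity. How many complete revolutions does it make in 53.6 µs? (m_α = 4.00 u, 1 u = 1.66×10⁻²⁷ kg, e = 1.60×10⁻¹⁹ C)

N = 35

T = 2πm/(qB) = 2π(6.64×10^-27) / [(2×1.60×10^-19)(0.0861)] = 1.5142×10^-6 s.
N = t/T = 5.36×10^-5 / 1.5142×10^-6 ≈ 35.40, so 35 complete revolutions.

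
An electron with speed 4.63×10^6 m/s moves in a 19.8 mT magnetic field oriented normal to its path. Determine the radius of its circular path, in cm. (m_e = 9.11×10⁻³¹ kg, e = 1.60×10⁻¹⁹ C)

The magnetic force provides the centripetal force: qvB = mv²/r, so r = mv/(qB).
r = (9.11×10^-31 kg)(4.63×10^6 m/s) / [(1×1.60×10^-19 C)(0.0198 T)] = 1.33×10^-3 m.

r ≈ 0.133 cm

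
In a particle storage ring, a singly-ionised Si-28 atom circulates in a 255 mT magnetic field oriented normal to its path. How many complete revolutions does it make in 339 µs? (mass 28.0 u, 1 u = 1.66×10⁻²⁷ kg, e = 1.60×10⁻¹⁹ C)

N = 47

T = 2πm/(qB) = 2π(4.648×10^-26) / [(1×1.60×10^-19)(0.255)] = 7.1579×10^-6 s.
N = t/T = 3.39×10^-4 / 7.1579×10^-6 ≈ 47.36, so 47 complete revolutions.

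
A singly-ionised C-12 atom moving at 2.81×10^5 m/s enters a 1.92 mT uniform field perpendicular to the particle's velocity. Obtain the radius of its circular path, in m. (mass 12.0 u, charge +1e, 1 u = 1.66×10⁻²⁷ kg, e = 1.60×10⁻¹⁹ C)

r ≈ 18.2 m

The magnetic force provides the centripetal force: qvB = mv²/r, so r = mv/(qB).
r = (1.99×10^-26 kg)(2.81×10^5 m/s) / [(1×1.60×10^-19 C)(1.92×10^-3 T)] = 18.2 m.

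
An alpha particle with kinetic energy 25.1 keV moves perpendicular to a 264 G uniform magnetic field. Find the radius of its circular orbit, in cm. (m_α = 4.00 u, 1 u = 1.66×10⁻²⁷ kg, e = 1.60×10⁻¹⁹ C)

Convert the energy: K = 25.1 keV = 4.02×10^-15 J.
v = √(2K/m) = √(2·4.02×10^-15/6.64×10^-27) = 1.10×10^6 m/s.
r = mv/(qB) = (6.64×10^-27)(1.10×10^6) / [(2×1.60×10^-19)(0.0264)] = 0.864 m.

r ≈ 86.4 cm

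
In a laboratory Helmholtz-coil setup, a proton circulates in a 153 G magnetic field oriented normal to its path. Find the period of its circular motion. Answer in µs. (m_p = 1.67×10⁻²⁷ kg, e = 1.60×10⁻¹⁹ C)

The cyclotron period is independent of speed: T = 2πm/(qB).
T = 2π(1.67×10^-27) / [(1×1.60×10^-19)(0.0153)] = 4.29×10^-6 s.

T ≈ 4.29 µs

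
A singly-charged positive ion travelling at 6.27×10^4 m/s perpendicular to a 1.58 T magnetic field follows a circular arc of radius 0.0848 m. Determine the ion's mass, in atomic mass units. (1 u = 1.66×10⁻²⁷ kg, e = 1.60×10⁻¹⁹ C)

m ≈ 206 u

qvB = mv²/r ⇒ m = qBr/v.
m = (1×1.60×10^-19)(1.58)(0.0848) / (6.27×10^4) = 3.42×10^-25 kg = 206 u.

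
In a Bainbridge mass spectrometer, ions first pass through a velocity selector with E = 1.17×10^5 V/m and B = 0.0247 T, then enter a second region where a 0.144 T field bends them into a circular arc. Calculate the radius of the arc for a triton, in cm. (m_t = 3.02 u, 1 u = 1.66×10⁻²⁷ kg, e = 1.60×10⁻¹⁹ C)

The selector passes v = E/B = 1.17×10^5/0.0247 = 4.74×10^6 m/s.
In the deflection region, r = mv/(qB₂) = (5.01×10^-27)(4.74×10^6) / [(1×1.60×10^-19)(0.144)] = 1.03 m.

r ≈ 103 cm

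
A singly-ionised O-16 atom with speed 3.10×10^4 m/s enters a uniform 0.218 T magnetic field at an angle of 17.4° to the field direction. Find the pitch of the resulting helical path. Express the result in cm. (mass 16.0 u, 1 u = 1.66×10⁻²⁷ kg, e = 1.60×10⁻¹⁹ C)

The velocity component along B is v∥ = v cos17.4° = 2.96×10^4 m/s.
The cyclotron period T = 2πm/(qB) = 4.78×10^-6 s is set by m, q, B alone.
Pitch = v∥·T = (2.96×10^4)(4.78×10^-6) = 0.142 m.

pitch ≈ 14.2 cm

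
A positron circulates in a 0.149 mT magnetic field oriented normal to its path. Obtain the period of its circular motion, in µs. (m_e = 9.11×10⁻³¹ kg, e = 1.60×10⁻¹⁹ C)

T ≈ 0.240 µs

The cyclotron period is independent of speed: T = 2πm/(qB).
T = 2π(9.11×10^-31) / [(1×1.60×10^-19)(1.49×10^-4)] = 2.40×10^-7 s.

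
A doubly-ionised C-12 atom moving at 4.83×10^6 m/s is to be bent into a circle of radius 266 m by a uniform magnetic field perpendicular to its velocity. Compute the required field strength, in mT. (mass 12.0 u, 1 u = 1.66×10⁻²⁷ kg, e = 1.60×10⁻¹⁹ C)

qvB = mv²/r gives B = mv/(qr).
B = (1.99×10^-26)(4.83×10^6) / [(2×1.60×10^-19)(266)] = 1.13×10^-3 T.

B ≈ 1.13 mT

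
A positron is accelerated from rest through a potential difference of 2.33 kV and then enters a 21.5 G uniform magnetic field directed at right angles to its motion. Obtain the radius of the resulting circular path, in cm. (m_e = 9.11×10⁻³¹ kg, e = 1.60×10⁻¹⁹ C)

r ≈ 7.58 cm

The kinetic energy gained is K = qV = (1×1.60×10^-19)(2330) = 3.73×10^-16 J.
v = √(2K/m) = 2.86×10^7 m/s.
r = mv/(qB) = (9.11×10^-31)(2.86×10^7) / [(1×1.60×10^-19)(2.15×10^-3)] = 0.0758 m.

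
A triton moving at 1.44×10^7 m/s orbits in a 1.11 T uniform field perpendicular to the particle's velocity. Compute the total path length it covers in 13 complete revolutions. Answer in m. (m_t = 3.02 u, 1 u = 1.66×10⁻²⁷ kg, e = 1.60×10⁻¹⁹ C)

L ≈ 33.2 m

r = mv/(qB) = 0.406 m, so one revolution covers 2πr = 2.55 m.
In 13 revolutions: L = 13·2πr = 33.2 m.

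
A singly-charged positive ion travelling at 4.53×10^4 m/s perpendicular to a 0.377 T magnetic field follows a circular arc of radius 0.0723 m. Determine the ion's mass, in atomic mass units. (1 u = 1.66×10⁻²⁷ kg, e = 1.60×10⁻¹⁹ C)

qvB = mv²/r ⇒ m = qBr/v.
m = (1×1.60×10^-19)(0.377)(0.0723) / (4.53×10^4) = 9.63×10^-26 kg = 58.0 u.

m ≈ 58.0 u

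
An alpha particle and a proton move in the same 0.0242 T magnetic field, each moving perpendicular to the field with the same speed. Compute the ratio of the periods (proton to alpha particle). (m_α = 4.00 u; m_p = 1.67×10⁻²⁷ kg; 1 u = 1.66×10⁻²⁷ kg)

T = 2πm/(qB) is independent of speed, so T₂/T₁ = (m₂/q₂)/(m₁/q₁).
T_{proton}/T_{alpha particle} = (1.67×10^-27/1e) / (6.64×10^-27/2e) = 0.503.

ratio ≈ 0.503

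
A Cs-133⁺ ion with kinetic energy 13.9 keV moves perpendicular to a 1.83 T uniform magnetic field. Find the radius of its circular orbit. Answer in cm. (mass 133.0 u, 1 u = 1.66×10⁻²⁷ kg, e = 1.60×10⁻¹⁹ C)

r ≈ 10.7 cm

Convert the energy: K = 13.9 keV = 2.22×10^-15 J.
v = √(2K/m) = √(2·2.22×10^-15/2.21×10^-25) = 1.42×10^5 m/s.
r = mv/(qB) = (2.21×10^-25)(1.42×10^5) / [(1×1.60×10^-19)(1.83)] = 0.107 m.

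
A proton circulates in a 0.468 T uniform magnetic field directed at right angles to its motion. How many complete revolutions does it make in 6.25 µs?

N = 44

T = 2πm/(qB) = 2π(1.67×10^-27) / [(1×1.60×10^-19)(0.468)] = 1.4013×10^-7 s.
N = t/T = 6.25×10^-6 / 1.4013×10^-7 ≈ 44.60, so 44 complete revolutions.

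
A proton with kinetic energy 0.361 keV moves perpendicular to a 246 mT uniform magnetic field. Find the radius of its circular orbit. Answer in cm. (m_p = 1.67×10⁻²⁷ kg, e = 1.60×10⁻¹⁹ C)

Convert the energy: K = 0.361 keV = 5.78×10^-17 J.
v = √(2K/m) = √(2·5.78×10^-17/1.67×10^-27) = 2.63×10^5 m/s.
r = mv/(qB) = (1.67×10^-27)(2.63×10^5) / [(1×1.60×10^-19)(0.246)] = 0.0112 m.

r ≈ 1.12 cm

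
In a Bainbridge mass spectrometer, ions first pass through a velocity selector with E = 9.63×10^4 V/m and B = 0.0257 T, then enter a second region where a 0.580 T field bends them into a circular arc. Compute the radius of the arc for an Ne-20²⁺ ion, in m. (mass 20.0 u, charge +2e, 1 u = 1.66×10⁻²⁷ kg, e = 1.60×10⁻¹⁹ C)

The selector passes v = E/B = 9.63×10^4/0.0257 = 3.75×10^6 m/s.
In the deflection region, r = mv/(qB₂) = (3.32×10^-26)(3.75×10^6) / [(2×1.60×10^-19)(0.580)] = 0.670 m.

r ≈ 0.670 m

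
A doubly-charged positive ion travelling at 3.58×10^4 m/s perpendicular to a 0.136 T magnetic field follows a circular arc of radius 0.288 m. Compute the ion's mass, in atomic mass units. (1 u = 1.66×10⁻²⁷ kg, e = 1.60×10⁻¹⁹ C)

m ≈ 211 u

qvB = mv²/r ⇒ m = qBr/v.
m = (2×1.60×10^-19)(0.136)(0.288) / (3.58×10^4) = 3.50×10^-25 kg = 211 u.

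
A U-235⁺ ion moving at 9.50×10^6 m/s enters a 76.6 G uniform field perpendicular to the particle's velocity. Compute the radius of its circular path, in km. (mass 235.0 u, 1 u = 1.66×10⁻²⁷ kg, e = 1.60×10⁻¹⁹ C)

The magnetic force provides the centripetal force: qvB = mv²/r, so r = mv/(qB).
r = (3.90×10^-25 kg)(9.50×10^6 m/s) / [(1×1.60×10^-19 C)(7.66×10^-3 T)] = 3020 m.

r ≈ 3.02 km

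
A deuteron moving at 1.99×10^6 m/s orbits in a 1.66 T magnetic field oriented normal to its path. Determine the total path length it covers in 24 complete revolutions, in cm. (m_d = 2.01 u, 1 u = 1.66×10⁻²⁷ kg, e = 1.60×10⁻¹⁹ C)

L ≈ 377 cm

r = mv/(qB) = 0.0250 m, so one revolution covers 2πr = 0.157 m.
In 24 revolutions: L = 24·2πr = 3.77 m.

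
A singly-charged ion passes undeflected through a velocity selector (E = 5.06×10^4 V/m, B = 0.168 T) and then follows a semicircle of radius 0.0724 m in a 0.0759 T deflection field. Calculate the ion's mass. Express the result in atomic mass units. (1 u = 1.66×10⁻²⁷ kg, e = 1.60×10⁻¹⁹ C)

v = E/B₁ = 3.01×10^5 m/s.
From r = mv/(qB₂), m = qB₂r/v = (1×1.60×10^-19)(0.0759)(0.0724) / (3.01×10^5) = 2.92×10^-27 kg.
In atomic mass units: m = 2.92×10^-27 / 1.66×10^-27 = 1.76 u.

m ≈ 1.76 u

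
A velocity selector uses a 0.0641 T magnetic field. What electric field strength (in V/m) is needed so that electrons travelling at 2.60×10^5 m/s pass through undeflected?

E ≈ 1.67×10^4 V/m

qE = qvB ⇒ E = vB = (2.60×10^5)(0.0641) = 1.67×10^4 V/m.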